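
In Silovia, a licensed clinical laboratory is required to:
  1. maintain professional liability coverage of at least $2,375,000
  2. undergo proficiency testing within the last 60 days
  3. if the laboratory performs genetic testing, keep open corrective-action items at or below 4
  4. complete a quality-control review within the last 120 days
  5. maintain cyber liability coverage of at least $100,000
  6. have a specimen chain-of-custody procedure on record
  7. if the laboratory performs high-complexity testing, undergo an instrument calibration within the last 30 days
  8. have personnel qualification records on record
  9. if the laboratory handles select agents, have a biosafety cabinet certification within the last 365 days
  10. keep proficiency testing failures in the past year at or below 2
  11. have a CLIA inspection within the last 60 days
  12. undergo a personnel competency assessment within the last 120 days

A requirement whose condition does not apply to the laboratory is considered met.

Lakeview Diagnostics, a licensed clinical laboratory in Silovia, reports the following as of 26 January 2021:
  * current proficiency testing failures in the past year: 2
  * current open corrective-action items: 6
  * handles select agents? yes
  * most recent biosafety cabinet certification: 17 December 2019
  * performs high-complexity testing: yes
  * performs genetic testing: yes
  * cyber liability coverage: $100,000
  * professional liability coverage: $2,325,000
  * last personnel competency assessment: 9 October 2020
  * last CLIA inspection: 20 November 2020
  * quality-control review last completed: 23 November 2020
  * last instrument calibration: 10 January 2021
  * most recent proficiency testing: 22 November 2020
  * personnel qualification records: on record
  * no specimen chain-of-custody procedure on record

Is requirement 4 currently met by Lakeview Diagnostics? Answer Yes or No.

4. quality-control review 64 days ago vs limit 120 → met

Yes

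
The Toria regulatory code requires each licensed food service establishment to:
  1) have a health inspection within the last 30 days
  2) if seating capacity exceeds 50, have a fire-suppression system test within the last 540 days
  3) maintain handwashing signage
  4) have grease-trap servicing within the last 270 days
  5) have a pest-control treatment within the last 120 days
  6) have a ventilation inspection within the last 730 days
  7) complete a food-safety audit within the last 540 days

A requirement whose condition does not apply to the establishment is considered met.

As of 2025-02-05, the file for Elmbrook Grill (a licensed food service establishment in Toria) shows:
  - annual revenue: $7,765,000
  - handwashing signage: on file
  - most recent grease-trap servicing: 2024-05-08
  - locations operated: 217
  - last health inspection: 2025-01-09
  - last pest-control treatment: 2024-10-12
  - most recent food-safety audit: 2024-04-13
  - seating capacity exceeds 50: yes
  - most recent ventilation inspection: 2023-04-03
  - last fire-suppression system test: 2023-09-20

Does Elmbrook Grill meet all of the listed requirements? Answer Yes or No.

1. health inspection 27 days ago vs limit 30 → met
2. condition 'seating capacity exceeds 50' holds; fire-suppression system test 504 days ago vs limit 540 → met
3. handwashing signage present → met
4. grease-trap servicing 273 days ago vs limit 270 → not met
5. pest-control treatment 116 days ago vs limit 120 → met
6. ventilation inspection 674 days ago vs limit 730 → met
7. food-safety audit 298 days ago vs limit 540 → met
Not met: 4

No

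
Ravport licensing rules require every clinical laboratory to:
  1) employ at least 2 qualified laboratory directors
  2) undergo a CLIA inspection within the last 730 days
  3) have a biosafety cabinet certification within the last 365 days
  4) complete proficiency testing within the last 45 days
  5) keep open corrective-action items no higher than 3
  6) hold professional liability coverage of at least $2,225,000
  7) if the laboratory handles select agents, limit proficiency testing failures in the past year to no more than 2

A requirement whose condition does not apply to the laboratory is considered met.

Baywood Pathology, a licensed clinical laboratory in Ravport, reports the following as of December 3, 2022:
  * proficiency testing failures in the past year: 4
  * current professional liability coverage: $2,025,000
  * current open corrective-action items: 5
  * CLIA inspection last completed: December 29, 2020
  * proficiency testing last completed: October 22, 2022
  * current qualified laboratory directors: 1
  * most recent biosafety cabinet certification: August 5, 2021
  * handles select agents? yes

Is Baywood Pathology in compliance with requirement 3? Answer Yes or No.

No

3. biosafety cabinet certification 485 days ago vs limit 365 → not met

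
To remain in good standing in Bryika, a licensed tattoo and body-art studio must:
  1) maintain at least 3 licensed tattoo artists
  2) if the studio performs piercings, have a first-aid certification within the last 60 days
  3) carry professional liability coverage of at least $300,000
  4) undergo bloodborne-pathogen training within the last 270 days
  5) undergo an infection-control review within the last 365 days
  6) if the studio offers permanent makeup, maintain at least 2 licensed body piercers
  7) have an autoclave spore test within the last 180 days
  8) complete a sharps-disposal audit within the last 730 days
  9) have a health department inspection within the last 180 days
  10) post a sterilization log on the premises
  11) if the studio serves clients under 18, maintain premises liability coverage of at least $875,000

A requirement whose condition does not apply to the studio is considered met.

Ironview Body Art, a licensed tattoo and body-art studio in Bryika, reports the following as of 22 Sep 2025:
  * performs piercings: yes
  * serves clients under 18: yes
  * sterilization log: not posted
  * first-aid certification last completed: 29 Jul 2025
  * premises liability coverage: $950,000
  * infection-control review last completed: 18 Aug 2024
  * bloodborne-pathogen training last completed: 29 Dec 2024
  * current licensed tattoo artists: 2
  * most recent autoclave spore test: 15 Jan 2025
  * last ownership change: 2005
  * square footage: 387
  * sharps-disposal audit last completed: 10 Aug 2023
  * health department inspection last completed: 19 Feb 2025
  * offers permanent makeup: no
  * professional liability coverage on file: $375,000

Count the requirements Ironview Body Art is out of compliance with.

1. licensed tattoo artists 2 < 3 → not met
2. condition 'performs piercings' holds; first-aid certification 55 days ago vs limit 60 → met
3. professional liability coverage $375,000 ≥ $300,000 → met
4. bloodborne-pathogen training 267 days ago vs limit 270 → met
5. infection-control review 400 days ago vs limit 365 → not met
6. condition 'offers permanent makeup' does not hold → requirement n/a → met
7. autoclave spore test 250 days ago vs limit 180 → not met
8. sharps-disposal audit 774 days ago vs limit 730 → not met
9. health department inspection 215 days ago vs limit 180 → not met
10. sterilization log absent → not met
11. condition 'serves clients under 18' holds; premises liability coverage $950,000 ≥ $875,000 → met
Not met: 6 of 11

6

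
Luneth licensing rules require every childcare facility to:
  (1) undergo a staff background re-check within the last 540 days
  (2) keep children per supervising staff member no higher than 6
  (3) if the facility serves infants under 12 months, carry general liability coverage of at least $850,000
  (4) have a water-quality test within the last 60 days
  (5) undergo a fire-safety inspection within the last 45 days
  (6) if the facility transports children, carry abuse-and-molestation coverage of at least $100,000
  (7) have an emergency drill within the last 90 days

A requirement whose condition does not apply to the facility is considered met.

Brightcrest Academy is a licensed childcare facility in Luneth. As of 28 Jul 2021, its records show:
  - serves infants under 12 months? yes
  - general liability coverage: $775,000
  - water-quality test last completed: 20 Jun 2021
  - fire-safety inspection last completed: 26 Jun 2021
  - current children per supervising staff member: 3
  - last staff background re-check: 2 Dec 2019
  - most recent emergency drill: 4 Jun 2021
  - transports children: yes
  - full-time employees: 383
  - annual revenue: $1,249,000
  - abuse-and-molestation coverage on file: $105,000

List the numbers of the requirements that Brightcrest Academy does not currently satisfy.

1. staff background re-check 604 days ago vs limit 540 → not met
2. children per supervising staff member 3 ≤ 6 → met
3. condition 'serves infants under 12 months' holds; general liability coverage $775,000 < $850,000 → not met
4. water-quality test 38 days ago vs limit 60 → met
5. fire-safety inspection 32 days ago vs limit 45 → met
6. condition 'transports children' holds; abuse-and-molestation coverage $105,000 ≥ $100,000 → met
7. emergency drill 54 days ago vs limit 90 → met
Not met: 1, 3

1, 3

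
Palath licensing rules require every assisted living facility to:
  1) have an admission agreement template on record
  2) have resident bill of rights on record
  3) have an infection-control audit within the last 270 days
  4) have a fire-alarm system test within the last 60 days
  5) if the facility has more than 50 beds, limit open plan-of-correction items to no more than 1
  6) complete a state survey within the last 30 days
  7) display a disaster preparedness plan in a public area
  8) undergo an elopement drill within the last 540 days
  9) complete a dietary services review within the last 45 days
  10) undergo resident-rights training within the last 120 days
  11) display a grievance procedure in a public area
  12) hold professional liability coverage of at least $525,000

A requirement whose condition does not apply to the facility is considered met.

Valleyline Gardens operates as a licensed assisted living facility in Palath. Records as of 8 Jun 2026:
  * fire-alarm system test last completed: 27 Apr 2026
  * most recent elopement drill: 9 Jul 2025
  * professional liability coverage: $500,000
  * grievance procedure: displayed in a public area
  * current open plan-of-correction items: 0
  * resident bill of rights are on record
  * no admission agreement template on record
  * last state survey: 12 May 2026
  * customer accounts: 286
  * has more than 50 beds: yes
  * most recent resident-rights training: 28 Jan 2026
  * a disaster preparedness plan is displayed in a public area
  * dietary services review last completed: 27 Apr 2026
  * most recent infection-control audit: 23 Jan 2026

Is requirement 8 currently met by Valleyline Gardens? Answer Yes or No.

8. elopement drill 334 days ago vs limit 540 → met

Yes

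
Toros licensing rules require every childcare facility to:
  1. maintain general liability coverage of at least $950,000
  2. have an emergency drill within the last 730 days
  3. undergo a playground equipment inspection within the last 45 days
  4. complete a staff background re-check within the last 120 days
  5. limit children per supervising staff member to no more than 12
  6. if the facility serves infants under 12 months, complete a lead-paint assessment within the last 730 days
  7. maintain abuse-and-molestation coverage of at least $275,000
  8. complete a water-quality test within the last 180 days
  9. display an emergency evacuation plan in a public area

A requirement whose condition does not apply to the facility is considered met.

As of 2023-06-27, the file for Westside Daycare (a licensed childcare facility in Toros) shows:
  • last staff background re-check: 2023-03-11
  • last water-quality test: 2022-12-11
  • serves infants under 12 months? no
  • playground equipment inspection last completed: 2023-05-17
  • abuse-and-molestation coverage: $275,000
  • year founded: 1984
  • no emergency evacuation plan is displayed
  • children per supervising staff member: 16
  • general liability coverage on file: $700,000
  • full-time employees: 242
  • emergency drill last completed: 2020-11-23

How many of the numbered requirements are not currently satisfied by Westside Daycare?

5

1. general liability coverage $700,000 < $950,000 → not met
2. emergency drill 946 days ago vs limit 730 → not met
3. playground equipment inspection 41 days ago vs limit 45 → met
4. staff background re-check 108 days ago vs limit 120 → met
5. children per supervising staff member 16 > 12 → not met
6. condition 'serves infants under 12 months' does not hold → requirement n/a → met
7. abuse-and-molestation coverage $275,000 ≥ $275,000 → met
8. water-quality test 198 days ago vs limit 180 → not met
9. emergency evacuation plan absent → not met
Not met: 5 of 9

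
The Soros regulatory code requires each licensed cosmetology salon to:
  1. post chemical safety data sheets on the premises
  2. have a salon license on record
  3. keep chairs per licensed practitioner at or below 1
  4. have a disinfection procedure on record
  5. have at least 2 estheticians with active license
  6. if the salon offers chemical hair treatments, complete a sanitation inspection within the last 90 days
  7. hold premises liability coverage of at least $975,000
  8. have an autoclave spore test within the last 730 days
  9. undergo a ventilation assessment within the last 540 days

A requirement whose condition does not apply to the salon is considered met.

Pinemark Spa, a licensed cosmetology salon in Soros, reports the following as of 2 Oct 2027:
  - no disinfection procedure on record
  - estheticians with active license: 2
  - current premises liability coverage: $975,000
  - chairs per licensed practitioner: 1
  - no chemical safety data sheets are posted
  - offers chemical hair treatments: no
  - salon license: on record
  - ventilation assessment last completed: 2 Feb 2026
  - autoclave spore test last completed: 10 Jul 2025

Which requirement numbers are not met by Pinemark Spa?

1, 4, 8, 9

1. chemical safety data sheets absent → not met
2. salon license present → met
3. chairs per licensed practitioner 1 ≤ 1 → met
4. disinfection procedure absent → not met
5. estheticians with active license 2 ≥ 2 → met
6. condition 'offers chemical hair treatments' does not hold → requirement n/a → met
7. premises liability coverage $975,000 ≥ $975,000 → met
8. autoclave spore test 814 days ago vs limit 730 → not met
9. ventilation assessment 607 days ago vs limit 540 → not met
Not met: 1, 4, 8, 9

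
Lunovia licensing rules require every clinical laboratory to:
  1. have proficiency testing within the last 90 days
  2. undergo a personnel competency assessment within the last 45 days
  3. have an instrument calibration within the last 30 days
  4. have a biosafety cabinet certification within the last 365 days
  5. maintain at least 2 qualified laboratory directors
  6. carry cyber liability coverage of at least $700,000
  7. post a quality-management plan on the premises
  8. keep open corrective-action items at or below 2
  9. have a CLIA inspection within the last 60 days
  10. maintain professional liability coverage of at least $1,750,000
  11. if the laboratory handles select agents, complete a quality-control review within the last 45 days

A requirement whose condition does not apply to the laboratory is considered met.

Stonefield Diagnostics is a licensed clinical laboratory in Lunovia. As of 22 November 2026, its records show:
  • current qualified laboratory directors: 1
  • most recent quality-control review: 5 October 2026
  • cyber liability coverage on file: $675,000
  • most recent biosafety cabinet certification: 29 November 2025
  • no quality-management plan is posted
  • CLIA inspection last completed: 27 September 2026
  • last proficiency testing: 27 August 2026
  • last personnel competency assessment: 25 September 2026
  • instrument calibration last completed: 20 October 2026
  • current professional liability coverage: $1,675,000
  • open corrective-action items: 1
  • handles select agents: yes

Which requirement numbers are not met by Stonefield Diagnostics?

1. proficiency testing 87 days ago vs limit 90 → met
2. personnel competency assessment 58 days ago vs limit 45 → not met
3. instrument calibration 33 days ago vs limit 30 → not met
4. biosafety cabinet certification 358 days ago vs limit 365 → met
5. qualified laboratory directors 1 < 2 → not met
6. cyber liability coverage $675,000 < $700,000 → not met
7. quality-management plan absent → not met
8. open corrective-action items 1 ≤ 2 → met
9. CLIA inspection 56 days ago vs limit 60 → met
10. professional liability coverage $1,675,000 < $1,750,000 → not met
11. condition 'handles select agents' holds; quality-control review 48 days ago vs limit 45 → not met
Not met: 2, 3, 5, 6, 7, 10, 11

2, 3, 5, 6, 7, 10, 11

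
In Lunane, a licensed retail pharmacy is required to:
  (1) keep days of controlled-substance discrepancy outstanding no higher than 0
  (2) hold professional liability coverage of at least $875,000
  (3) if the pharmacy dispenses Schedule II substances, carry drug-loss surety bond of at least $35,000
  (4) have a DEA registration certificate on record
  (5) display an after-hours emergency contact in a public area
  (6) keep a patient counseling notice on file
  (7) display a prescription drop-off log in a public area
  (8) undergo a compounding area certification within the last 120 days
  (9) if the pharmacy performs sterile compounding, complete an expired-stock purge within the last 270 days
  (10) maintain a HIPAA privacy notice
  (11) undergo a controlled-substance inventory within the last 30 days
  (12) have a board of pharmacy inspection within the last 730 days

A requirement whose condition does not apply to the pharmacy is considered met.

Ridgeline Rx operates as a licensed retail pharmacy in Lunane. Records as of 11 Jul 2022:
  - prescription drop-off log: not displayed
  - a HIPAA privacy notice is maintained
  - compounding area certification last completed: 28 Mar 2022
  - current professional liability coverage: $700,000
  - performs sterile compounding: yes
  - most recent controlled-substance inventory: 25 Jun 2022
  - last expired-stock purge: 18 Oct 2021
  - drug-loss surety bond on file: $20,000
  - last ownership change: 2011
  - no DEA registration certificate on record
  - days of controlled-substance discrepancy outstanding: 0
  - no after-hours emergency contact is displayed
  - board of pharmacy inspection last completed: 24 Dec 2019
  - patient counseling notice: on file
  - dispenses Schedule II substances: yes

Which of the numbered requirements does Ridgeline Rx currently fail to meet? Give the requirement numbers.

1. days of controlled-substance discrepancy outstanding 0 ≤ 0 → met
2. professional liability coverage $700,000 < $875,000 → not met
3. condition 'dispenses Schedule II substances' holds; drug-loss surety bond $20,000 < $35,000 → not met
4. DEA registration certificate absent → not met
5. after-hours emergency contact absent → not met
6. patient counseling notice present → met
7. prescription drop-off log absent → not met
8. compounding area certification 105 days ago vs limit 120 → met
9. condition 'performs sterile compounding' holds; expired-stock purge 266 days ago vs limit 270 → met
10. HIPAA privacy notice present → met
11. controlled-substance inventory 16 days ago vs limit 30 → met
12. board of pharmacy inspection 930 days ago vs limit 730 → not met
Not met: 2, 3, 4, 5, 7, 12

2, 3, 4, 5, 7, 12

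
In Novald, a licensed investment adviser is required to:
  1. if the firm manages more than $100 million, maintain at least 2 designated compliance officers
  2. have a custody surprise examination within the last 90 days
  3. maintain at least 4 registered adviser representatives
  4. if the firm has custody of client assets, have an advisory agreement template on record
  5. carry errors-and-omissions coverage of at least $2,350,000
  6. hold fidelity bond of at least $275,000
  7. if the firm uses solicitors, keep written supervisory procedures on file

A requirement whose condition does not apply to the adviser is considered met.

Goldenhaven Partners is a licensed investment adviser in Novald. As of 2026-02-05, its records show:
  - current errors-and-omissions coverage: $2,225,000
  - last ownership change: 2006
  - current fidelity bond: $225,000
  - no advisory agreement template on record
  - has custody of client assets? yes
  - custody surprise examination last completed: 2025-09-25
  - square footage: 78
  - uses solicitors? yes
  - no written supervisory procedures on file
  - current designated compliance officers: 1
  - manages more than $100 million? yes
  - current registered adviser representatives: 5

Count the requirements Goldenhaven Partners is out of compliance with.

1. condition 'manages more than $100 million' holds; designated compliance officers 1 < 2 → not met
2. custody surprise examination 133 days ago vs limit 90 → not met
3. registered adviser representatives 5 ≥ 4 → met
4. condition 'has custody of client assets' holds; advisory agreement template absent → not met
5. errors-and-omissions coverage $2,225,000 < $2,350,000 → not met
6. fidelity bond $225,000 < $275,000 → not met
7. condition 'uses solicitors' holds; written supervisory procedures absent → not met
Not met: 6 of 7

6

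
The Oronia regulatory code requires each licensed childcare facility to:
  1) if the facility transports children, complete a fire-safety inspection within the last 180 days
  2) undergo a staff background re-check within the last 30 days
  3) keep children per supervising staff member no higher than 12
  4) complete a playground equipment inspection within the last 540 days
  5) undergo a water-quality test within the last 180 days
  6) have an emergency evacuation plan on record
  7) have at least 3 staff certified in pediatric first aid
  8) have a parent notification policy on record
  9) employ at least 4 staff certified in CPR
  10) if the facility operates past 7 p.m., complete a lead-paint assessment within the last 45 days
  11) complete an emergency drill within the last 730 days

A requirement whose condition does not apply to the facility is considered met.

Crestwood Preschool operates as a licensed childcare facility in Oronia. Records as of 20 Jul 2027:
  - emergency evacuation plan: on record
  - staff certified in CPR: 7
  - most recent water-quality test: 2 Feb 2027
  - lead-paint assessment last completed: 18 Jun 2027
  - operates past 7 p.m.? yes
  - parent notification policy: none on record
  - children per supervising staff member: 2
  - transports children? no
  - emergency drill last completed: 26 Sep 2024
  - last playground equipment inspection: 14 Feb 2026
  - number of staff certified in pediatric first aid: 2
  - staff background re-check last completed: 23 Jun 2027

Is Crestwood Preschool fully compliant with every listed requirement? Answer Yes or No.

No

1. condition 'transports children' does not hold → requirement n/a → met
2. staff background re-check 27 days ago vs limit 30 → met
3. children per supervising staff member 2 ≤ 12 → met
4. playground equipment inspection 521 days ago vs limit 540 → met
5. water-quality test 168 days ago vs limit 180 → met
6. emergency evacuation plan present → met
7. staff certified in pediatric first aid 2 < 3 → not met
8. parent notification policy absent → not met
9. staff certified in CPR 7 ≥ 4 → met
10. condition 'operates past 7 p.m.' holds; lead-paint assessment 32 days ago vs limit 45 → met
11. emergency drill 1027 days ago vs limit 730 → not met
Not met: 7, 8, 11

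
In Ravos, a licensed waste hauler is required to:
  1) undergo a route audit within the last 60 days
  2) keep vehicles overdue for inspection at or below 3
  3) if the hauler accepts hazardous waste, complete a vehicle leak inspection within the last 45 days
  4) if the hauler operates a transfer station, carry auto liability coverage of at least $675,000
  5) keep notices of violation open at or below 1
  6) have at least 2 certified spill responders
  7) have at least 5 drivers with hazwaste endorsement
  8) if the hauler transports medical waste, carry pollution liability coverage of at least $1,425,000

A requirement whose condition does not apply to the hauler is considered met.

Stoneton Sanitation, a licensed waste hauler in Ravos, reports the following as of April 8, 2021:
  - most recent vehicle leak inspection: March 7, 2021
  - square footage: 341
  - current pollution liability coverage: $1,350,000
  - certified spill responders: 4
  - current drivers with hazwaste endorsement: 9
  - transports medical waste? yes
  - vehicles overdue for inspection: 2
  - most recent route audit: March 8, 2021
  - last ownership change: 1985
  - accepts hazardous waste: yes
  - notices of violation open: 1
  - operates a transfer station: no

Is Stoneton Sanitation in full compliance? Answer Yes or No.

No

1. route audit 31 days ago vs limit 60 → met
2. vehicles overdue for inspection 2 ≤ 3 → met
3. condition 'accepts hazardous waste' holds; vehicle leak inspection 32 days ago vs limit 45 → met
4. condition 'operates a transfer station' does not hold → requirement n/a → met
5. notices of violation open 1 ≤ 1 → met
6. certified spill responders 4 ≥ 2 → met
7. drivers with hazwaste endorsement 9 ≥ 5 → met
8. condition 'transports medical waste' holds; pollution liability coverage $1,350,000 < $1,425,000 → not met
Not met: 8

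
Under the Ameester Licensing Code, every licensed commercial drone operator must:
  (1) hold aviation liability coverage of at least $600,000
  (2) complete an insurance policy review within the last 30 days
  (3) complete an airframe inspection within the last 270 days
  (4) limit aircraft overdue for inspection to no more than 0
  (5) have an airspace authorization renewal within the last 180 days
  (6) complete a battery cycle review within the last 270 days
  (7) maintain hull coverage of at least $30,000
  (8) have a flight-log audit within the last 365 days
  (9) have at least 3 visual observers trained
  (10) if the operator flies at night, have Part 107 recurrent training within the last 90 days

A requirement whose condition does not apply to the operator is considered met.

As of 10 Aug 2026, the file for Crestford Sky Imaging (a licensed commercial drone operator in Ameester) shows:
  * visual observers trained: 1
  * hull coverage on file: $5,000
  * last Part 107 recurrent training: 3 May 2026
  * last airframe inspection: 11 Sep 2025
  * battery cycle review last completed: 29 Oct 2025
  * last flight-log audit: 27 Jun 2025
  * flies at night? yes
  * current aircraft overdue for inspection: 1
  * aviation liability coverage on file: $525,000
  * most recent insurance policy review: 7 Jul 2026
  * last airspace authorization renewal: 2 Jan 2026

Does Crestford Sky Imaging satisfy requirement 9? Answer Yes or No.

No

9. visual observers trained 1 < 3 → not met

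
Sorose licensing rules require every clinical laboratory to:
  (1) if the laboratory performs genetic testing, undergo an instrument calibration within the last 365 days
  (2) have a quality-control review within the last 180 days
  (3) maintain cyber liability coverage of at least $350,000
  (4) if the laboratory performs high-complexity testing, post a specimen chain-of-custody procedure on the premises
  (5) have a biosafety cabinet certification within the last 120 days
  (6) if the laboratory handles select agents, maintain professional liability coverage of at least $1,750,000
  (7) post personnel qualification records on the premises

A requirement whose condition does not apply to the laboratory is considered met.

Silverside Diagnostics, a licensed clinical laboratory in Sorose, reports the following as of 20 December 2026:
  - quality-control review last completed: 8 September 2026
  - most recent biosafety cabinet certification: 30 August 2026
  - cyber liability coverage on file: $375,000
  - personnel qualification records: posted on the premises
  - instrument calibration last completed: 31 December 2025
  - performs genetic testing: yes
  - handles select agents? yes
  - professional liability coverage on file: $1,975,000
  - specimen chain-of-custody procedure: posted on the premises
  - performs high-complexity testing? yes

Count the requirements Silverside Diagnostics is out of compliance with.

1. condition 'performs genetic testing' holds; instrument calibration 354 days ago vs limit 365 → met
2. quality-control review 103 days ago vs limit 180 → met
3. cyber liability coverage $375,000 ≥ $350,000 → met
4. condition 'performs high-complexity testing' holds; specimen chain-of-custody procedure present → met
5. biosafety cabinet certification 112 days ago vs limit 120 → met
6. condition 'handles select agents' holds; professional liability coverage $1,975,000 ≥ $1,750,000 → met
7. personnel qualification records present → met
Not met: 0 of 7

0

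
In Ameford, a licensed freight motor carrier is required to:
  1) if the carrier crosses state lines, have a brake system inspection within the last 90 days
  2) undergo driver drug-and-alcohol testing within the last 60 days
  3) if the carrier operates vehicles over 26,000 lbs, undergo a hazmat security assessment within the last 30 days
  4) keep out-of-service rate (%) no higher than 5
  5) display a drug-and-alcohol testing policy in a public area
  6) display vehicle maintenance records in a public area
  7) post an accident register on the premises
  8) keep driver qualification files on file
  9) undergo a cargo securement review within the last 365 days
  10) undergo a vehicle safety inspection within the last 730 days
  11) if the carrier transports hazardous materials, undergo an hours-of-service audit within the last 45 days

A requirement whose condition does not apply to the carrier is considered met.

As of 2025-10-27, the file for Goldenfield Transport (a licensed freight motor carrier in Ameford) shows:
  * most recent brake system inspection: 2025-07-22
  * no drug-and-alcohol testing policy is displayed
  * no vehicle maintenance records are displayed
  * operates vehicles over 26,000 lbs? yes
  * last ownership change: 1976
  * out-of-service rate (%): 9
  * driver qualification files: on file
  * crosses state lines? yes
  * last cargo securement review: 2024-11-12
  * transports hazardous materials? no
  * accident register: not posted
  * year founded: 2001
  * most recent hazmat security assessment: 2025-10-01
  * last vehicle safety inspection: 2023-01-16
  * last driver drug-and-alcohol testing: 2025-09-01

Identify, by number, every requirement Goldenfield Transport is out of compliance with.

1. condition 'crosses state lines' holds; brake system inspection 97 days ago vs limit 90 → not met
2. driver drug-and-alcohol testing 56 days ago vs limit 60 → met
3. condition 'operates vehicles over 26,000 lbs' holds; hazmat security assessment 26 days ago vs limit 30 → met
4. out-of-service rate (%) 9 > 5 → not met
5. drug-and-alcohol testing policy absent → not met
6. vehicle maintenance records absent → not met
7. accident register absent → not met
8. driver qualification files present → met
9. cargo securement review 349 days ago vs limit 365 → met
10. vehicle safety inspection 1015 days ago vs limit 730 → not met
11. condition 'transports hazardous materials' does not hold → requirement n/a → met
Not met: 1, 4, 5, 6, 7, 10

1, 4, 5, 6, 7, 10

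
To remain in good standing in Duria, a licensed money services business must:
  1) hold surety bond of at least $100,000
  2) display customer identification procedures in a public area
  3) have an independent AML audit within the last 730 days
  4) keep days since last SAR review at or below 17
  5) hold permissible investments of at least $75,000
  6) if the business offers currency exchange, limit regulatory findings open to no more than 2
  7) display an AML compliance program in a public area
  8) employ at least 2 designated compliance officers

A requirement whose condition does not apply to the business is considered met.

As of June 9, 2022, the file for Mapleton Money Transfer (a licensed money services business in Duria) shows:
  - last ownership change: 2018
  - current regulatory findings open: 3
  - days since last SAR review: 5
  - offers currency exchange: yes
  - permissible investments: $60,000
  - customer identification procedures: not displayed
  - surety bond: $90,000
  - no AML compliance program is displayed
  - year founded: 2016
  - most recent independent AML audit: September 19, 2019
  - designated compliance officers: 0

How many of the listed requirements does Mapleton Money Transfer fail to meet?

1. surety bond $90,000 < $100,000 → not met
2. customer identification procedures absent → not met
3. independent AML audit 994 days ago vs limit 730 → not met
4. days since last SAR review 5 ≤ 17 → met
5. permissible investments $60,000 < $75,000 → not met
6. condition 'offers currency exchange' holds; regulatory findings open 3 > 2 → not met
7. AML compliance program absent → not met
8. designated compliance officers 0 < 2 → not met
Not met: 7 of 8

7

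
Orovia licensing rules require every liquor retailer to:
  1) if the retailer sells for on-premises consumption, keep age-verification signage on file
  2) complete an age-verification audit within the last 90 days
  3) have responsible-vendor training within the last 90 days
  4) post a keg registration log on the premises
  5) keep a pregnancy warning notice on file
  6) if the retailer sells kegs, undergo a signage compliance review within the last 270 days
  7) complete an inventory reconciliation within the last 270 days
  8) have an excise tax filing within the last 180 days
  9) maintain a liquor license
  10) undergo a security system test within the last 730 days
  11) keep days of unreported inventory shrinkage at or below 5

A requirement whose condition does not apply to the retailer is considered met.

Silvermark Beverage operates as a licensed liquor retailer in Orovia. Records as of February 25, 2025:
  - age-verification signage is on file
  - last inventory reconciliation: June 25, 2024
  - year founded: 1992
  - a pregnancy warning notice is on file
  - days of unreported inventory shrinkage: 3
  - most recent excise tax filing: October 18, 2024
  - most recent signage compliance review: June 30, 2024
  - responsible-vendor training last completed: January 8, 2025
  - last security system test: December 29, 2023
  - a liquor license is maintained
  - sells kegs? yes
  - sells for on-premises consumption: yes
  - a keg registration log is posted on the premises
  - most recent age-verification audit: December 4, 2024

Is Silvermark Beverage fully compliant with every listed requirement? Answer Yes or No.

Yes

1. condition 'sells for on-premises consumption' holds; age-verification signage present → met
2. age-verification audit 83 days ago vs limit 90 → met
3. responsible-vendor training 48 days ago vs limit 90 → met
4. keg registration log present → met
5. pregnancy warning notice present → met
6. condition 'sells kegs' holds; signage compliance review 240 days ago vs limit 270 → met
7. inventory reconciliation 245 days ago vs limit 270 → met
8. excise tax filing 130 days ago vs limit 180 → met
9. liquor license present → met
10. security system test 424 days ago vs limit 730 → met
11. days of unreported inventory shrinkage 3 ≤ 5 → met
All met.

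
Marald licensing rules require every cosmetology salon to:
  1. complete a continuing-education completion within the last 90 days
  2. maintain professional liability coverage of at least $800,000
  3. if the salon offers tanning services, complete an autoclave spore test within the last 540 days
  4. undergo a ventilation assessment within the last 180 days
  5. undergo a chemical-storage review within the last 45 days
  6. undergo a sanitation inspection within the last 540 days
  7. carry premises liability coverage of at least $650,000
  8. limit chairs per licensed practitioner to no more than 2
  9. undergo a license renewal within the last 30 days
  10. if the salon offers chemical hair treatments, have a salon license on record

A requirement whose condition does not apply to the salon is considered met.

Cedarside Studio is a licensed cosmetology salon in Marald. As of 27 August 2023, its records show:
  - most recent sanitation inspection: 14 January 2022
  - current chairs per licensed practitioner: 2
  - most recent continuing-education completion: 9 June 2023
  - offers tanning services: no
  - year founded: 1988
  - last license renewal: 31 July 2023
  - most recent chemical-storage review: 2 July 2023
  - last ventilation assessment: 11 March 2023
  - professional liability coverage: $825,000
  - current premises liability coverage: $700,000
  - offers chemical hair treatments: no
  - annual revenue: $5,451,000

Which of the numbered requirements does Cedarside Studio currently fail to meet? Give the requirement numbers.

5, 6

1. continuing-education completion 79 days ago vs limit 90 → met
2. professional liability coverage $825,000 ≥ $800,000 → met
3. condition 'offers tanning services' does not hold → requirement n/a → met
4. ventilation assessment 169 days ago vs limit 180 → met
5. chemical-storage review 56 days ago vs limit 45 → not met
6. sanitation inspection 590 days ago vs limit 540 → not met
7. premises liability coverage $700,000 ≥ $650,000 → met
8. chairs per licensed practitioner 2 ≤ 2 → met
9. license renewal 27 days ago vs limit 30 → met
10. condition 'offers chemical hair treatments' does not hold → requirement n/a → met
Not met: 5, 6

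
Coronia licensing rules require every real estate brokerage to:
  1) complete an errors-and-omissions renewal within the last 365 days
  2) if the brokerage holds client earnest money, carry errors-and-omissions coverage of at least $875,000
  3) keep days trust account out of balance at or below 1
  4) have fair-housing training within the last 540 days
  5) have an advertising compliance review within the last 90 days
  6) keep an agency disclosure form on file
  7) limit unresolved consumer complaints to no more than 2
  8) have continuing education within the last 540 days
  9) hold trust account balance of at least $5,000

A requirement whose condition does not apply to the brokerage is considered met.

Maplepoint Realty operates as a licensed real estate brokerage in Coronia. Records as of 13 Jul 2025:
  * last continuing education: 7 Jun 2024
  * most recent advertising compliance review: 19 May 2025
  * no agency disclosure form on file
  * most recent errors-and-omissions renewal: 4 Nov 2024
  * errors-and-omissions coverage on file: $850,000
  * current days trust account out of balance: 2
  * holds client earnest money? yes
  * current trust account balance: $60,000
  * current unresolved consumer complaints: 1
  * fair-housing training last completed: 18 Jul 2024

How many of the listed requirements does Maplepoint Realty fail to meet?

1. errors-and-omissions renewal 251 days ago vs limit 365 → met
2. condition 'holds client earnest money' holds; errors-and-omissions coverage $850,000 < $875,000 → not met
3. days trust account out of balance 2 > 1 → not met
4. fair-housing training 360 days ago vs limit 540 → met
5. advertising compliance review 55 days ago vs limit 90 → met
6. agency disclosure form absent → not met
7. unresolved consumer complaints 1 ≤ 2 → met
8. continuing education 401 days ago vs limit 540 → met
9. trust account balance $60,000 ≥ $5,000 → met
Not met: 3 of 9

3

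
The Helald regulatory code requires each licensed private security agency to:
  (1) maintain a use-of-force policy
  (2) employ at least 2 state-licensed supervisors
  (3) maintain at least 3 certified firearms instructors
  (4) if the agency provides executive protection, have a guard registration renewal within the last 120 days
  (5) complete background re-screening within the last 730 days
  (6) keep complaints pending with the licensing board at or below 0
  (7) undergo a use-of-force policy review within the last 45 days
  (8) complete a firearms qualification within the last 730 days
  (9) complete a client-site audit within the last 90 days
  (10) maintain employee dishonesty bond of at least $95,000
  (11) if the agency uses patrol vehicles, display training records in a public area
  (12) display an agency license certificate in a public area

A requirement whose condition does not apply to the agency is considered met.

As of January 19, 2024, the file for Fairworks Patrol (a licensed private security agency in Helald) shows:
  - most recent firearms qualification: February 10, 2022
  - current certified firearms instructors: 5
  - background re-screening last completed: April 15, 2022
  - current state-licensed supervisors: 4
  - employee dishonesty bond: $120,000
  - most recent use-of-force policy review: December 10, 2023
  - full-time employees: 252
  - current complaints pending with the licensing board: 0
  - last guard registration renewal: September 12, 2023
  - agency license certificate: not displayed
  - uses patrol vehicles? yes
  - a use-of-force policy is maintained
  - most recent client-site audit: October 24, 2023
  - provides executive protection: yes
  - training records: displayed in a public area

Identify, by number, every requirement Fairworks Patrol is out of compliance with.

1. use-of-force policy present → met
2. state-licensed supervisors 4 ≥ 2 → met
3. certified firearms instructors 5 ≥ 3 → met
4. condition 'provides executive protection' holds; guard registration renewal 129 days ago vs limit 120 → not met
5. background re-screening 644 days ago vs limit 730 → met
6. complaints pending with the licensing board 0 ≤ 0 → met
7. use-of-force policy review 40 days ago vs limit 45 → met
8. firearms qualification 708 days ago vs limit 730 → met
9. client-site audit 87 days ago vs limit 90 → met
10. employee dishonesty bond $120,000 ≥ $95,000 → met
11. condition 'uses patrol vehicles' holds; training records present → met
12. agency license certificate absent → not met
Not met: 4, 12

4, 12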